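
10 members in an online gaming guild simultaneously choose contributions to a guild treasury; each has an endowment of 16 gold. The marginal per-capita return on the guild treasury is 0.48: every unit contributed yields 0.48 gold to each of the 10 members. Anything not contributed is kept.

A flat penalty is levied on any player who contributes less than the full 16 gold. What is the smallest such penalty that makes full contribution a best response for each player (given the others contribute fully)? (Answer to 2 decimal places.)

Given the others contribute fully, the best deviation is to contribute 0 (any partial contribution still incurs the fine and gives up units whose private return 0.48 is below 1).
Deviating from 16 to 0 saves 16 gold but forfeits the deviator's share of the drop in the guild treasury: 0.48 × 16 = 7.68.
So the deviation gain is 16 − 7.68 = 8.32, and the fine must be at least 8.32 gold to wipe it out.

8.32 gold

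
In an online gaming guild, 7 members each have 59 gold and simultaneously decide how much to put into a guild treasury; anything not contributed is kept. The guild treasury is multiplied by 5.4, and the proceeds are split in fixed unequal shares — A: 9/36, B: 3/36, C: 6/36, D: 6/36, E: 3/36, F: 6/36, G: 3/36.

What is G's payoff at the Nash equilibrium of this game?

85.55 gold

Player j's private return per contributed unit is 5.4 × (j's share). Contributing is weakly dominant for j when that share is at least 1/5.4 = 0.1852, and contributing 0 is dominant otherwise.
Only A (9/36) clears that bar, contributing 59; the remaining 6 contribute 0. Total contributed: 59.
G keeps 59 and receives 5.4 × 59 × 3/36 = 26.55 from the guild treasury, for a payoff of 85.55.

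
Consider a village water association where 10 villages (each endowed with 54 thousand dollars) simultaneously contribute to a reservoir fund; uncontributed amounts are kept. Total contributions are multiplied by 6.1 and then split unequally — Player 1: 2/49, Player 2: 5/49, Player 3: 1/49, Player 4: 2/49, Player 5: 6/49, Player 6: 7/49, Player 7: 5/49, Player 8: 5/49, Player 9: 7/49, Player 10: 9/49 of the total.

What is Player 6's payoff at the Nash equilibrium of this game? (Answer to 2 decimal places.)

A player with share s gets back 6.1·s per unit contributed, so full contribution is dominant for anyone with s > 1/6.1 = 0.1639 and zero contribution is dominant for anyone below.
Player 10 alone (share 9/49) is above the threshold, contributing 54; the remaining 9 contribute 0. Total contributed: 54.
Player 6 keeps 54 and receives 6.1 × 54 × 7/49 = 47.06 from the reservoir fund, for a payoff of 101.06.

101.06 thousand dollars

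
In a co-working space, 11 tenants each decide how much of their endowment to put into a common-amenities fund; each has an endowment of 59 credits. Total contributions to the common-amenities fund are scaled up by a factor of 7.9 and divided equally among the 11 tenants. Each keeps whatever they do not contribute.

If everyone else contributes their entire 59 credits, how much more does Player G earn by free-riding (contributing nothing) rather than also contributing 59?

16.63 credits

Switching from a contribution of 59 to 0 lets Player G keep an extra 59 credits, but lowers the common-amenities fund by 59, which costs Player G their own share of that drop: 7.9/11 × 59 = 42.37.
Net gain = 59 − 42.37 = 16.63. The private return per contributed unit (0.7182) is below 1, so free-riding is indeed the best response regardless of what the others do.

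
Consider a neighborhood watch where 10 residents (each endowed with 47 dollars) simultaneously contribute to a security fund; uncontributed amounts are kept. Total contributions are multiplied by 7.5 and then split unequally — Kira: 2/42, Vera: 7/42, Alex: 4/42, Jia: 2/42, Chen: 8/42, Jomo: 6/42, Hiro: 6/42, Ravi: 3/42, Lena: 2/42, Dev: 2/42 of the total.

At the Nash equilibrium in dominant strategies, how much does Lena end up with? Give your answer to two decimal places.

114.14 dollars

Player j's private return per contributed unit is 7.5 × (j's share). Contributing is weakly dominant for j when that share is at least 1/7.5 = 0.1333, and contributing 0 is dominant otherwise.
The shares above 0.1333 belong to Vera, Chen, Jomo and Hiro, contributing 47 each; the remaining 6 contribute 0. Total contributed: 188.
Lena keeps 47 and receives 7.5 × 188 × 2/42 = 67.14 from the security fund, for a payoff of 114.14.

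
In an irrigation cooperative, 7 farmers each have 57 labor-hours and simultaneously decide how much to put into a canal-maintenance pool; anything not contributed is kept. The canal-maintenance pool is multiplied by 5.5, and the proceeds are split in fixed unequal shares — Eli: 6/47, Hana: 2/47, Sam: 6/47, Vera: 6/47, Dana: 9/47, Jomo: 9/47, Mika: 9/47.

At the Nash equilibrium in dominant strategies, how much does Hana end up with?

A player with share s gets back 5.5·s per unit contributed, so full contribution is dominant for anyone with s > 1/5.5 = 0.1818 and zero contribution is dominant for anyone below.
Dana, Jomo and Mika clear that bar, contributing 57 each; the remaining 4 contribute 0. Total contributed: 171.
Hana keeps 57 and receives 5.5 × 171 × 2/47 = 40.02 from the canal-maintenance pool, for a payoff of 97.02.

97.02 labor-hours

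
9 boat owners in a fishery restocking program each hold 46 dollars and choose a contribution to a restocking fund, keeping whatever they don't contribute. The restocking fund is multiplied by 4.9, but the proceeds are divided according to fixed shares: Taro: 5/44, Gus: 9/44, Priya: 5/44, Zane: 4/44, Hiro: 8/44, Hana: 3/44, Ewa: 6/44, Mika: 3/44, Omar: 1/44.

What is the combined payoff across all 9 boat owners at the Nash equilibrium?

593.40 dollars

A player with share s gets back 4.9·s per unit contributed, so full contribution is dominant for anyone with s > 1/4.9 = 0.2041 and zero contribution is dominant for anyone below.
Gus alone (share 9/44) is above the threshold, contributing 46; the remaining 8 contribute 0. Total contributed: 46.
The restocking fund pays out 4.9 × 46 = 225.40 in total (split across the unequal shares, but the aggregate is all that matters for the group sum).
The 8 free-riders keep 46 each, adding 368. Group total = 368 + 225.40 = 593.40.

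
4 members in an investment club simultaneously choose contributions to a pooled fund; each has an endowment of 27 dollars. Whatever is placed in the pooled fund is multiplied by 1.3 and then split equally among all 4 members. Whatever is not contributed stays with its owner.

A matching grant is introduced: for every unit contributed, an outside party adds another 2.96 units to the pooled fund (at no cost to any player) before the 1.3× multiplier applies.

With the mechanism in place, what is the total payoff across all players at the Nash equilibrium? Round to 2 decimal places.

555.98 dollars

With the mechanism, a contributed unit returns 1.3 × 3.96 / 4 = 1.2870 per unit of net cost to the contributor — now above 1 — so contributing fully is weakly dominant for every player.
So the Nash equilibrium is full contribution by all 4; the group earns 1.3 × 3.96 × 108 = 555.98.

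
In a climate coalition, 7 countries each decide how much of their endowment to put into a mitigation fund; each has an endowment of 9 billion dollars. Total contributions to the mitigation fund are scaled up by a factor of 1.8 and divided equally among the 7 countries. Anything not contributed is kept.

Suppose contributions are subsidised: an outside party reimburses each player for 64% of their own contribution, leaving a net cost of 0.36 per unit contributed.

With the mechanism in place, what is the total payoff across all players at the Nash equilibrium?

With the mechanism, a contributed unit returns (1.8/7) / 0.36 = 0.7143 per unit of net cost — still below 1 — so contributing 0 remains dominant for every player.
Everyone keeps their endowment and the group total is 7 × 9 = 63.

63.00 billion dollars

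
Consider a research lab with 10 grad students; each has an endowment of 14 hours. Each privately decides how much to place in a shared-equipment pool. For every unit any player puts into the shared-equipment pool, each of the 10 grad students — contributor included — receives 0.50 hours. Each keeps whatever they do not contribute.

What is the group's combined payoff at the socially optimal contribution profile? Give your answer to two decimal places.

700.00 hours

Each contributed unit returns 5.000 to the group as a whole (0.50 to each of 10 players), which exceeds 1, so the social optimum is full contribution: group total = 5.000 × 140 = 700.00.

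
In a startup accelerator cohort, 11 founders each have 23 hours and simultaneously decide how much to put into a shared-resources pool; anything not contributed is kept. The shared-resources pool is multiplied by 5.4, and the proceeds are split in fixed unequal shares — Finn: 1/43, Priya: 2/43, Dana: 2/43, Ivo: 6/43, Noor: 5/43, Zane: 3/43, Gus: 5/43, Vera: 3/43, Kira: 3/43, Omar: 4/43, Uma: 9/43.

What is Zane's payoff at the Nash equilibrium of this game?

31.67 hours

A player with share s gets back 5.4·s per unit contributed, so full contribution is dominant for anyone with s > 1/5.4 = 0.1852 and zero contribution is dominant for anyone below.
Uma alone (share 9/43) is above the threshold, contributing 23; the remaining 10 contribute 0. Total contributed: 23.
Zane keeps 23 and receives 5.4 × 23 × 3/43 = 8.67 from the shared-resources pool, for a payoff of 31.67.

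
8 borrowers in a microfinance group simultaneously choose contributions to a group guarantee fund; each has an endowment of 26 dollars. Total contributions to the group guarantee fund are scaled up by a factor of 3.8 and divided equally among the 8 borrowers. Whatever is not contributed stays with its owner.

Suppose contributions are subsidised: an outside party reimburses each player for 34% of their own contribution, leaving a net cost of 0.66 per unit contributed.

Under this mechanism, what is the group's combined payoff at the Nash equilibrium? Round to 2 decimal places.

208.00 dollars

Even with the mechanism, each unit contributed returns only (3.8/8) / 0.66 = 0.7197 per unit of net cost, so contributing nothing is still dominant.
At the Nash equilibrium no one contributes; group total payoff = 8 × 26 = 208.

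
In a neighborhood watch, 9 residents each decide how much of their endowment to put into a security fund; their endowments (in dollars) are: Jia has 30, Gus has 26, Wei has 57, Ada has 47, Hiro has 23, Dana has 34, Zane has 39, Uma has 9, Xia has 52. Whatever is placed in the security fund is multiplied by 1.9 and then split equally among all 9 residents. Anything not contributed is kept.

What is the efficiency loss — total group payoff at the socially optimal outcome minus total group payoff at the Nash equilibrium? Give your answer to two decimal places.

285.30 dollars

The private return per contributed unit is 1.9/9 = 0.2111 < 1 for every player regardless of endowment, so the Nash equilibrium is zero contribution and the group total is Σ E_j = 30 + 26 + 57 + 47 + 23 + 34 + 39 + 9 + 52 = 317.
Each contributed unit returns 1.900 to the group, so the social optimum is full contribution by everyone: group total = 1.900 × 317 = 602.30.
Efficiency loss = (1.900 − 1) × 317 = 285.30.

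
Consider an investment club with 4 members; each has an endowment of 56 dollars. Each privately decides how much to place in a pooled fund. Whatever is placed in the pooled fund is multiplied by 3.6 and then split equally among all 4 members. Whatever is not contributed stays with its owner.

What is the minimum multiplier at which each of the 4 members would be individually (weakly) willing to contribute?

A contributed unit returns (multiplier)/4 to its contributor.
This reaches 1 exactly when the multiplier is 4.

4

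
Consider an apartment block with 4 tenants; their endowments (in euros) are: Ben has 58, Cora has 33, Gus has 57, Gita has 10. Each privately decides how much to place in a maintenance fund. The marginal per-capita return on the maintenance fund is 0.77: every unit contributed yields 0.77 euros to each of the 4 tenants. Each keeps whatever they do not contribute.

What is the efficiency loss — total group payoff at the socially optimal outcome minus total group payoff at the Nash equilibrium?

The private return per contributed unit is 0.77 < 1 for everyone, so the Nash equilibrium is zero contribution and the group total is Σ E_j = 58 + 33 + 57 + 10 = 158.
Each contributed unit returns 3.080 to the group, so the social optimum is full contribution by everyone: group total = 3.080 × 158 = 486.64.
Efficiency loss = (3.080 − 1) × 158 = 328.64.

328.64 euros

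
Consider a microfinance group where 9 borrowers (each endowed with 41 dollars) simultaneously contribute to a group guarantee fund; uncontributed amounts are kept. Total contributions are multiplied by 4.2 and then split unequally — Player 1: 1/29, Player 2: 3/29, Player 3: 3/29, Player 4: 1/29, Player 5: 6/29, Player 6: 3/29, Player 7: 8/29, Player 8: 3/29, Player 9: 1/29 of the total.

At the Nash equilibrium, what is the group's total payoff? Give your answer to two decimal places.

A player with share s gets back 4.2·s per unit contributed, so full contribution is dominant for anyone with s > 1/4.2 = 0.2381 and zero contribution is dominant for anyone below.
The only share above 0.2381 is Player 7's 8/29, contributing 41; the remaining 8 contribute 0. Total contributed: 41.
The group guarantee fund pays out 4.2 × 41 = 172.20 in total (split across the unequal shares, but the aggregate is all that matters for the group sum).
The 8 free-riders keep 41 each, adding 328. Group total = 328 + 172.20 = 500.20.

500.20 dollars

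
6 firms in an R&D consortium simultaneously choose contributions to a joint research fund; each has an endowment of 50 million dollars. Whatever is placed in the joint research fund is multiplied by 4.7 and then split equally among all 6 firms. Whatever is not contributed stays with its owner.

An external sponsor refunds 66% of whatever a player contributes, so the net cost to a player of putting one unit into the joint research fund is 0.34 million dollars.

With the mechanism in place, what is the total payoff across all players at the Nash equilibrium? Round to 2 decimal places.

Under the mechanism each unit contributed yields (4.7/6) / 0.34 = 2.3039 back to its contributor per unit of net cost, which exceeds 1, making full contribution the dominant choice for everyone.
So the Nash equilibrium is full contribution by all 6; the group earns 6 × (50 × 0.66 + 4.7 × 50) = 1608.00.

1608.00 million dollars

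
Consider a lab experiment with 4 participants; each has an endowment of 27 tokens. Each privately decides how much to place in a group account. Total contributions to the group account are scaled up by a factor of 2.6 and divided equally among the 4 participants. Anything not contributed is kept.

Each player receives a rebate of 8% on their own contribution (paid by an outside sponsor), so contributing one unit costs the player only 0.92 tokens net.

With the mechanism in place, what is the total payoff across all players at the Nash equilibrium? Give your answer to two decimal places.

Even with the mechanism, each unit contributed returns only (2.6/4) / 0.92 = 0.7065 per unit of net cost, so contributing nothing is still dominant.
At the Nash equilibrium no one contributes; group total payoff = 4 × 27 = 108.

108.00 tokens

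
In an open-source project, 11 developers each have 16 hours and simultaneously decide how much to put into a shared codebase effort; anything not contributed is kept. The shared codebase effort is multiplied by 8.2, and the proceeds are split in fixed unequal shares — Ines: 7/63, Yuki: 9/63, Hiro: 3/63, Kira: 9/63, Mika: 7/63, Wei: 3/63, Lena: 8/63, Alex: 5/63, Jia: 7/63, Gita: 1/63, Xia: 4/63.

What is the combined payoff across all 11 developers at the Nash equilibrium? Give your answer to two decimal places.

For player j, contributing a unit is worthwhile iff 8.2 × (j's share) ≥ 1, i.e. iff j's share is at least 0.1220.
Yuki, Kira and Lena are above the threshold, contributing 16 each; the remaining 8 contribute 0. Total contributed: 48.
The shared codebase effort pays out 8.2 × 48 = 393.60 in total (split across the unequal shares, but the aggregate is all that matters for the group sum).
The 8 free-riders keep 16 each, adding 128. Group total = 128 + 393.60 = 521.60.

521.60 hours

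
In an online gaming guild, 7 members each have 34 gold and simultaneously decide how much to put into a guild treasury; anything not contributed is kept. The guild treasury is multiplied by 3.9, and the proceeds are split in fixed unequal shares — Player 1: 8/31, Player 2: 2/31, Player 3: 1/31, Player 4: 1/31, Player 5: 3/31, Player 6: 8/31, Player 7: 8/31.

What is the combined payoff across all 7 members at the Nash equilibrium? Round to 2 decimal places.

533.80 gold

For player j, contributing a unit is worthwhile iff 3.9 × (j's share) ≥ 1, i.e. iff j's share is at least 0.2564.
The shares above 0.2564 belong to Player 1, Player 6 and Player 7, contributing 34 each; the remaining 4 contribute 0. Total contributed: 102.
The guild treasury pays out 3.9 × 102 = 397.80 in total (split across the unequal shares, but the aggregate is all that matters for the group sum).
The 4 free-riders keep 34 each, adding 136. Group total = 136 + 397.80 = 533.80.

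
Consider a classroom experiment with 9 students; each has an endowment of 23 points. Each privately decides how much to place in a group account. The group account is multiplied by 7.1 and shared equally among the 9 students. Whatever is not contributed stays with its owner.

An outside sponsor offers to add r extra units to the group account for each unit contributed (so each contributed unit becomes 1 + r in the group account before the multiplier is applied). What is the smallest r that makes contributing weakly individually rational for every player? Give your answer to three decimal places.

0.268

With matching at rate r, one contributed unit becomes (1 + r) in the group account and returns 7.1 × (1 + r) / 9 to the contributor.
Setting this equal to 1: 1 + r = 9/7.1 = 1.2676.
So the minimum matching rate is r = 1.2676 − 1 = 0.268.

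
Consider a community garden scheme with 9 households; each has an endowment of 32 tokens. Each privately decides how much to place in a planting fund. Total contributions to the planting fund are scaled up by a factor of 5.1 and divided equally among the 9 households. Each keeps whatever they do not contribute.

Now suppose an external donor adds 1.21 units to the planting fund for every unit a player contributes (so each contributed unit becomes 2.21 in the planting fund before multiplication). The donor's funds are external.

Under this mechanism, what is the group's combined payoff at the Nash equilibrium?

The effective private return per unit is now 5.1 × 2.21 / 9 = 1.2523 > 1, so every player's dominant strategy flips to full contribution.
At the Nash equilibrium everyone contributes 32. Group total payoff = 5.1 × 2.21 × 288 = 3246.05.

3246.05 tokens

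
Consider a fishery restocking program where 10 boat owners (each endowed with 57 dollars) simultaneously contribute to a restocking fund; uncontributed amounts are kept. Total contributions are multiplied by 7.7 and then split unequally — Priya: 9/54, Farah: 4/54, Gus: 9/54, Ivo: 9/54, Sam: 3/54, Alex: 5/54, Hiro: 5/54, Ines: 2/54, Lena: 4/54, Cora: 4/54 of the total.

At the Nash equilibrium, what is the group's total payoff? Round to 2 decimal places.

For player j, contributing a unit is worthwhile iff 7.7 × (j's share) ≥ 1, i.e. iff j's share is at least 0.1299.
The shares above 0.1299 belong to Priya, Gus and Ivo, contributing 57 each; the remaining 7 contribute 0. Total contributed: 171.
The restocking fund pays out 7.7 × 171 = 1316.70 in total (split across the unequal shares, but the aggregate is all that matters for the group sum).
The 7 free-riders keep 57 each, adding 399. Group total = 399 + 1316.70 = 1715.70.

1715.70 dollars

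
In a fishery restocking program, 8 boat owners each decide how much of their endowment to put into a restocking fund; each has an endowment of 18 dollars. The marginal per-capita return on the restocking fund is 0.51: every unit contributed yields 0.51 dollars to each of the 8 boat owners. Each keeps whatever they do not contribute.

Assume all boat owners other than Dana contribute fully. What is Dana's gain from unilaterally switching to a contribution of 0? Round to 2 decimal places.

8.82 dollars

Switching from a contribution of 18 to 0 lets Dana keep an extra 18 dollars, but lowers the restocking fund by 18, which costs Dana their own share of that drop: 0.51 × 18 = 9.18.
Net gain = 18 − 9.18 = 8.82. The private return per contributed unit (0.51) is below 1, so free-riding is indeed the best response regardless of what the others do.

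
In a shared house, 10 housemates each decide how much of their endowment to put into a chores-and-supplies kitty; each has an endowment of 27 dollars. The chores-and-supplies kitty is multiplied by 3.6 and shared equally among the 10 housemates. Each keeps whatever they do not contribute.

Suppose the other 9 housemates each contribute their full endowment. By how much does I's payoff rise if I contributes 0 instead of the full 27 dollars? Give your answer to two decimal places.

Switching from a contribution of 27 to 0 lets I keep an extra 27 dollars, but lowers the chores-and-supplies kitty by 27, which costs I their own share of that drop: 3.6/10 × 27 = 9.72.
Net gain = 27 − 9.72 = 17.28. The private return per contributed unit (0.3600) is below 1, so free-riding is indeed the best response regardless of what the others do.

17.28 dollars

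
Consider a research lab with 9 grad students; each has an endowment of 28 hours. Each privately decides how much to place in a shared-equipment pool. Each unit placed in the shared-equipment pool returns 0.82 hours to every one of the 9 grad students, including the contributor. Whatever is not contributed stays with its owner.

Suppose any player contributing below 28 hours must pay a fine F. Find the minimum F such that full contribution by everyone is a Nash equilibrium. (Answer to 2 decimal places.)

5.04 hours

Given the others contribute fully, the best deviation is to contribute 0 (any partial contribution still incurs the fine and gives up units whose private return 0.82 is below 1).
Deviating from 28 to 0 saves 28 hours but forfeits the deviator's share of the drop in the shared-equipment pool: 0.82 × 28 = 22.96.
So the deviation gain is 28 − 22.96 = 5.04, and the fine must be at least 5.04 hours to wipe it out.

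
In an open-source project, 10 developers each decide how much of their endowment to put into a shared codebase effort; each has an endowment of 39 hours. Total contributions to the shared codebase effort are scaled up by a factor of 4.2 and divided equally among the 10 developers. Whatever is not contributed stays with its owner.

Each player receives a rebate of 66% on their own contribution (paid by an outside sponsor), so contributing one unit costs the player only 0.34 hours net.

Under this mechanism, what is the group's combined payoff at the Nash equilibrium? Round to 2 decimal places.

1895.40 hours

Under the mechanism each unit contributed yields (4.2/10) / 0.34 = 1.2353 back to its contributor per unit of net cost, which exceeds 1, making full contribution the dominant choice for everyone.
So the Nash equilibrium is full contribution by all 10; the group earns 10 × (39 × 0.66 + 4.2 × 39) = 1895.40.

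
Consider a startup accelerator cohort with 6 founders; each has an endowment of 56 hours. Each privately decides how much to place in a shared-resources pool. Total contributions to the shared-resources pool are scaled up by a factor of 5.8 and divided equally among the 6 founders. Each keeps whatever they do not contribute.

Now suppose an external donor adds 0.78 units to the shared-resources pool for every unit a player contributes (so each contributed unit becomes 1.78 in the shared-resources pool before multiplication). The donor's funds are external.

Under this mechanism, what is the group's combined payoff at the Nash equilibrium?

The effective private return per unit is now 5.8 × 1.78 / 6 = 1.7207 > 1, so every player's dominant strategy flips to full contribution.
So the Nash equilibrium is full contribution by all 6; the group earns 5.8 × 1.78 × 336 = 3468.86.

3468.86 hours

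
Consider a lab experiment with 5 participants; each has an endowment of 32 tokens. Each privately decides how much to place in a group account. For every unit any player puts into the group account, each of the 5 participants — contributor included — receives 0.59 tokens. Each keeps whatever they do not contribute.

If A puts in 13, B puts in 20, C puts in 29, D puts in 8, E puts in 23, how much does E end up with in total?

63.87 tokens

Total contributed: 13 + 20 + 29 + 8 + 23 = 93.
Each receives 0.59 × 93 = 54.87 from the group account.
E keeps 32 − 23 = 9, so E's payoff is 9 + 54.87 = 63.87.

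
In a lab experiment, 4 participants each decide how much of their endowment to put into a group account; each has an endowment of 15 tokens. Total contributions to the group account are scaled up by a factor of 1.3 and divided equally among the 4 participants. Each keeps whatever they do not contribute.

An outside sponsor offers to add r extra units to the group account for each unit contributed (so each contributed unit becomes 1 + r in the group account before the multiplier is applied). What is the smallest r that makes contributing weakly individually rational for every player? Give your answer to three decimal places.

With matching at rate r, one contributed unit becomes (1 + r) in the group account and returns 1.3 × (1 + r) / 4 to the contributor.
Setting this equal to 1: 1 + r = 4/1.3 = 3.0769.
So the minimum matching rate is r = 3.0769 − 1 = 2.077.

2.077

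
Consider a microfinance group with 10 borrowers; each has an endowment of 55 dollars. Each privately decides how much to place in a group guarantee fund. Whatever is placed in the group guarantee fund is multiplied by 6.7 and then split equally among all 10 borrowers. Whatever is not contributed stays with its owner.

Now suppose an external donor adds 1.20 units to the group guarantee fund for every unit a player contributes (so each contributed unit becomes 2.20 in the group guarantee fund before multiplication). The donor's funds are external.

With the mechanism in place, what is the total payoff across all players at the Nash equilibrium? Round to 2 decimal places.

The effective private return per unit is now 6.7 × 2.20 / 10 = 1.4740 > 1, so every player's dominant strategy flips to full contribution.
So the Nash equilibrium is full contribution by all 10; the group earns 6.7 × 2.20 × 550 = 8107.00.

8107.00 dollars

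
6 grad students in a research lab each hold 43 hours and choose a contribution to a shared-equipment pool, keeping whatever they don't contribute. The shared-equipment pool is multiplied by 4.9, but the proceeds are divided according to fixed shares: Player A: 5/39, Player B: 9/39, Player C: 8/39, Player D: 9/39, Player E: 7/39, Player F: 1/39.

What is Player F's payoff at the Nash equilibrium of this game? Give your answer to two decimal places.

59.21 hours

For player j, contributing a unit is worthwhile iff 4.9 × (j's share) ≥ 1, i.e. iff j's share is at least 0.2041.
Player B, Player C and Player D clear that bar, contributing 43 each; the remaining 3 contribute 0. Total contributed: 129.
Player F keeps 43 and receives 4.9 × 129 × 1/39 = 16.21 from the shared-equipment pool, for a payoff of 59.21.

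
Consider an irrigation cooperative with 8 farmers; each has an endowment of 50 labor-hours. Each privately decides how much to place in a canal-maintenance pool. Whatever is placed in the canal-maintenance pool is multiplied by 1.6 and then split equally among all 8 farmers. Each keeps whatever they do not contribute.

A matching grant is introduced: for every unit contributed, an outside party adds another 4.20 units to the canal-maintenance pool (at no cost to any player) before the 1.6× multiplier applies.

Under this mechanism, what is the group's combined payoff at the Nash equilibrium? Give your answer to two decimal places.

3328.00 labor-hours

The effective private return per unit is now 1.6 × 5.20 / 8 = 1.0400 > 1, so every player's dominant strategy flips to full contribution.
At the Nash equilibrium everyone contributes 50. Group total payoff = 1.6 × 5.20 × 400 = 3328.00.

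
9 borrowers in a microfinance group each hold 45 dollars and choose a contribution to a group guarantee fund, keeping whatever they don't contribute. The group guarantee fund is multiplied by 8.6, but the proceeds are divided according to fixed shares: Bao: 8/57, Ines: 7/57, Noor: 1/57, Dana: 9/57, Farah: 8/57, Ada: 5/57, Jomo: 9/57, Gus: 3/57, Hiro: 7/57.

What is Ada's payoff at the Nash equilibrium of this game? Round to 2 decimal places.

A player with share s gets back 8.6·s per unit contributed, so full contribution is dominant for anyone with s > 1/8.6 = 0.1163 and zero contribution is dominant for anyone below.
Bao, Ines, Dana, Farah, Jomo and Hiro are above the threshold, contributing 45 each; the remaining 3 contribute 0. Total contributed: 270.
Ada keeps 45 and receives 8.6 × 270 × 5/57 = 203.68 from the group guarantee fund, for a payoff of 248.68.

248.68 dollars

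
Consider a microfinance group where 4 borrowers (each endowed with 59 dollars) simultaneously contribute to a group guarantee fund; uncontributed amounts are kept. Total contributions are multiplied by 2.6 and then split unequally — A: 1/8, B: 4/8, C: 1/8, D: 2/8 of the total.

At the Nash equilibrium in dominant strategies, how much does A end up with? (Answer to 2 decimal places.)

78.18 dollars

For player j, contributing a unit is worthwhile iff 2.6 × (j's share) ≥ 1, i.e. iff j's share is at least 0.3846.
The only share above 0.3846 is B's 4/8, contributing 59; the remaining 3 contribute 0. Total contributed: 59.
A keeps 59 and receives 2.6 × 59 × 1/8 = 19.18 from the group guarantee fund, for a payoff of 78.18.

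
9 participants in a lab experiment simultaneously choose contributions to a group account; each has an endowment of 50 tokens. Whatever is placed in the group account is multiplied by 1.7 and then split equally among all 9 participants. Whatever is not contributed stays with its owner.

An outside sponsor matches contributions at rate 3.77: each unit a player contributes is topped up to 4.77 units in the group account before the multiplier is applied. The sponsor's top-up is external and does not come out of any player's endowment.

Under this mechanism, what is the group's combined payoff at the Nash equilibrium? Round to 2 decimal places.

The effective private return is 1.7 × 4.77 / 9 = 0.9010, which is still under 1, so the mechanism doesn't change anyone's dominant strategy: zero contribution.
Everyone keeps their endowment and the group total is 9 × 50 = 450.

450.00 tokens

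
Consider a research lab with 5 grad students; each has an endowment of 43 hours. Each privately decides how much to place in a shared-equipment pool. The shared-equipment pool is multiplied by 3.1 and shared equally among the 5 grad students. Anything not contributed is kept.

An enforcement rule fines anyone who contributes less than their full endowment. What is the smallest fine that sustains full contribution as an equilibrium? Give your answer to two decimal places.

16.34 hours

Given the others contribute fully, the best deviation is to contribute 0 (any partial contribution still incurs the fine and gives up units whose private return 0.6200 is below 1).
Deviating from 43 to 0 saves 43 hours but forfeits the deviator's share of the drop in the shared-equipment pool: 3.1/5 × 43 = 26.66.
So the deviation gain is 43 − 26.66 = 16.34, and the fine must be at least 16.34 hours to wipe it out.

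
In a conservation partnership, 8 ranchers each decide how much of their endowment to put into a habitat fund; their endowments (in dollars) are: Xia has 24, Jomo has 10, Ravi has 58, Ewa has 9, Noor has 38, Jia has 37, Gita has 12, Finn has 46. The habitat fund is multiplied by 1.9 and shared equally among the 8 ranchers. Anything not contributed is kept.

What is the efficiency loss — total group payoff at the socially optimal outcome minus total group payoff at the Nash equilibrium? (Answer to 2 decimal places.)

The private return per contributed unit is 1.9/8 = 0.2375 < 1 for every player regardless of endowment, so the Nash equilibrium is zero contribution and the group total is Σ E_j = 24 + 10 + 58 + 9 + 38 + 37 + 12 + 46 = 234.
Each contributed unit returns 1.900 to the group, so the social optimum is full contribution by everyone: group total = 1.900 × 234 = 444.60.
Efficiency loss = (1.900 − 1) × 234 = 210.60.

210.60 dollars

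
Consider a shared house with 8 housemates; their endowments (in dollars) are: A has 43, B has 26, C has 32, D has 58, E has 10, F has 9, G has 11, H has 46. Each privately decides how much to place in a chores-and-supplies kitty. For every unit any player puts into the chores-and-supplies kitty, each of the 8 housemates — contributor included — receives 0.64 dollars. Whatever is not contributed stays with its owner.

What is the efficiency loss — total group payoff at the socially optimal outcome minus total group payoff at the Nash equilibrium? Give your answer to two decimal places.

968.20 dollars

The private return per contributed unit is 0.64 < 1 for everyone, so the Nash equilibrium is zero contribution and the group total is Σ E_j = 43 + 26 + 32 + 58 + 10 + 9 + 11 + 46 = 235.
Each contributed unit returns 5.120 to the group, so the social optimum is full contribution by everyone: group total = 5.120 × 235 = 1203.20.
Efficiency loss = (5.120 − 1) × 235 = 968.20.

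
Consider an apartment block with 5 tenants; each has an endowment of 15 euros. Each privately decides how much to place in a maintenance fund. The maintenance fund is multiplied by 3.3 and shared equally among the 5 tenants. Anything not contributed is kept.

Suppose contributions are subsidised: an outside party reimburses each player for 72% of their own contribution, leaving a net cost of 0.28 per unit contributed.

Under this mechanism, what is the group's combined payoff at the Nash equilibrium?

301.50 euros

With the mechanism, a contributed unit returns (3.3/5) / 0.28 = 2.3571 per unit of net cost to the contributor — now above 1 — so contributing fully is weakly dominant for every player.
At the Nash equilibrium everyone contributes 15. Group total payoff = 5 × (15 × 0.72 + 3.3 × 15) = 301.50.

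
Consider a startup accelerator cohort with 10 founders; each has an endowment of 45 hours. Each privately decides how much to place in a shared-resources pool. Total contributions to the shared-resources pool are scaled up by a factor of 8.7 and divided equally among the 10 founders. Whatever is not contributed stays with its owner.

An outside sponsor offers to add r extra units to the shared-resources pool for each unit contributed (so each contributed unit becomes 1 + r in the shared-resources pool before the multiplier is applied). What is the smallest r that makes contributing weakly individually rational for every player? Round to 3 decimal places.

With matching at rate r, one contributed unit becomes (1 + r) in the shared-resources pool and returns 8.7 × (1 + r) / 10 to the contributor.
Setting this equal to 1: 1 + r = 10/8.7 = 1.1494.
So the minimum matching rate is r = 1.1494 − 1 = 0.149.

0.149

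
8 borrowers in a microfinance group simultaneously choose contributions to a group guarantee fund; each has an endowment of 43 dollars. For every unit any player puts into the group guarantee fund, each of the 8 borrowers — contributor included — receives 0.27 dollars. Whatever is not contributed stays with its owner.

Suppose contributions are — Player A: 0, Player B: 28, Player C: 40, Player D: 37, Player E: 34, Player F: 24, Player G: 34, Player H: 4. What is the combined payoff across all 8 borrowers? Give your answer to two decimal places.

577.16 dollars

Total contributed: 0 + 28 + 40 + 37 + 34 + 24 + 34 + 4 = 201; total kept: 8 × 43 − 201 = 143.
The group guarantee fund pays out 0.27 × 8 × 201 = 434.16 in aggregate.
Group total = 143 + 434.16 = 577.16.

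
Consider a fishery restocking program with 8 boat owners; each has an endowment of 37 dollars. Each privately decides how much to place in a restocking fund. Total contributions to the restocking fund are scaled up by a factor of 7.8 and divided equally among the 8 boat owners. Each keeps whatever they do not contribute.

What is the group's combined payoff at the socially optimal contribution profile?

2308.80 dollars

Each contributed unit returns 7.800 to the group as a whole (0.9750 to each of 8 players), which exceeds 1, so the social optimum is full contribution: group total = 7.800 × 296 = 2308.80.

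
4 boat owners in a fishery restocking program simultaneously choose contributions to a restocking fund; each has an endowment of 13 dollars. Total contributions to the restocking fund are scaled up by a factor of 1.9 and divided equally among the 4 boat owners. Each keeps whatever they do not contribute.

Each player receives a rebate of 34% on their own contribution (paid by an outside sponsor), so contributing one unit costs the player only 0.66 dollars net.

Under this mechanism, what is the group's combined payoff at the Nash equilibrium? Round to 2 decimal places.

52.00 dollars

With the mechanism, a contributed unit returns (1.9/4) / 0.66 = 0.7197 per unit of net cost — still below 1 — so contributing 0 remains dominant for every player.
Everyone keeps their endowment and the group total is 4 × 13 = 52.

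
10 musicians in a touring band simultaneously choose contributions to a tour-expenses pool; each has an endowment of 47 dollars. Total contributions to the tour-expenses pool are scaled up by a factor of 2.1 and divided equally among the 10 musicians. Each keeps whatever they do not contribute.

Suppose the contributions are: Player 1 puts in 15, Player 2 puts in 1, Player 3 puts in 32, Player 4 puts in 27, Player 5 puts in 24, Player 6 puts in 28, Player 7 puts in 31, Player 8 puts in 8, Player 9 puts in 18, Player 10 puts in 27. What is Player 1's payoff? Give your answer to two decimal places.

76.31 dollars

Total contributed: 15 + 1 + 32 + 27 + 24 + 28 + 31 + 8 + 18 + 27 = 211.
Each receives 2.1 × 211 / 10 = 44.31 from the tour-expenses pool.
Player 1 keeps 47 − 15 = 32, so Player 1's payoff is 32 + 44.31 = 76.31.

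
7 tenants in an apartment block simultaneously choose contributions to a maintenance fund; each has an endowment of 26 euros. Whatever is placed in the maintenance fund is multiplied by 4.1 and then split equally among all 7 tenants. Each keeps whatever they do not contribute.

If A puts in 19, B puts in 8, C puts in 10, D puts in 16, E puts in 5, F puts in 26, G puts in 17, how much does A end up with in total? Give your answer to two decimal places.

Total contributed: 19 + 8 + 10 + 16 + 5 + 26 + 17 = 101.
Each receives 4.1 × 101 / 7 = 59.16 from the maintenance fund.
A keeps 26 − 19 = 7, so A's payoff is 7 + 59.16 = 66.16.

66.16 euros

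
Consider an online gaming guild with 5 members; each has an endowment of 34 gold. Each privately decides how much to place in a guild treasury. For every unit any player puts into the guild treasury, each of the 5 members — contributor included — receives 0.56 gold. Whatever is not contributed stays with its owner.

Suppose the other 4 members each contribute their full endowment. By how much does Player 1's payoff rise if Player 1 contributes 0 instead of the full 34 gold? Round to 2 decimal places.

Switching from a contribution of 34 to 0 lets Player 1 keep an extra 34 gold, but lowers the guild treasury by 34, which costs Player 1 their own share of that drop: 0.56 × 34 = 19.04.
Net gain = 34 − 19.04 = 14.96. The private return per contributed unit (0.56) is below 1, so free-riding is indeed the best response regardless of what the others do.

14.96 gold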